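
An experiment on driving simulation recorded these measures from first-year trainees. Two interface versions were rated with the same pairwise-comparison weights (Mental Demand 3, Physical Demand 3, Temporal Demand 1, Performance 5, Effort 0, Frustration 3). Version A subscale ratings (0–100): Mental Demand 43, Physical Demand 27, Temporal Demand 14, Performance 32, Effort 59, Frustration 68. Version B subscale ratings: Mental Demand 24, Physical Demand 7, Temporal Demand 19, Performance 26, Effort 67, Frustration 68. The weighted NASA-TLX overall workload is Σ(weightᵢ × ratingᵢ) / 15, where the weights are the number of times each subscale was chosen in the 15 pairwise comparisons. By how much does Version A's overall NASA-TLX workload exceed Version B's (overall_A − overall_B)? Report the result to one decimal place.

Version A weighted sum = 3·43 + 3·27 + 1·14 + 5·32 + 0·59 + 3·68 = 129 + 81 + 14 + 160 + 0 + 204 = 588; overall_A = 588/15 = 39.2000.
Version B weighted sum = 3·24 + 3·7 + 1·19 + 5·26 + 0·67 + 3·68 = 72 + 21 + 19 + 130 + 0 + 204 = 446; overall_B = 446/15 = 29.7333.
Difference = 39.2000 − 29.7333 = 9.4667 ≈ 9.5.

9.5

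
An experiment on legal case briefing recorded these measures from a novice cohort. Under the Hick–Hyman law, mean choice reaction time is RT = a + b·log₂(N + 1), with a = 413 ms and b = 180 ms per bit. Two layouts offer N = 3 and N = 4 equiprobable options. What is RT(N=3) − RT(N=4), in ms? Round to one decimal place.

RT(3) = 413 + 180·log₂(4) = 413 + 180·2.0000 = 773.0000 ms.
RT(4) = 413 + 180·log₂(5) = 413 + 180·2.3219 = 830.9420 ms.
Difference = 773.0000 − 830.9420 = -57.9420 ≈ -57.9 ms.

-57.9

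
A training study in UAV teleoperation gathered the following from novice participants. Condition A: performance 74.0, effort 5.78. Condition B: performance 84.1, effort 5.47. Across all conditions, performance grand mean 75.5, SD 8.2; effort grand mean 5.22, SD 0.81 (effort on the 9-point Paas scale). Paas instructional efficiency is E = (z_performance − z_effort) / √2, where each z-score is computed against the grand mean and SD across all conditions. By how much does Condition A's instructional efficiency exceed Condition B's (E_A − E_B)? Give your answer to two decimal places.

Condition A: z_P = (74.0 − 75.5)/8.2 = -0.1829; z_E = (5.78 − 5.22)/0.81 = 0.6914; E_A = (-0.1829 − 0.6914)/√2 = -0.6182.
Condition B: z_P = (84.1 − 75.5)/8.2 = 1.0488; z_E = (5.47 − 5.22)/0.81 = 0.3086; E_B = (1.0488 − 0.3086)/√2 = 0.5234.
E_A − E_B = -0.6182 − 0.5234 = -1.1416 ≈ -1.14.

-1.14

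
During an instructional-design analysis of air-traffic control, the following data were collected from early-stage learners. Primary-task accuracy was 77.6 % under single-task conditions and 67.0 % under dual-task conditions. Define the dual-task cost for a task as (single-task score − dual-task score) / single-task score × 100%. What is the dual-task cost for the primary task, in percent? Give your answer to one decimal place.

Cost = (77.6 − 67.0) / 77.6 × 100%
     = 10.6000 / 77.6 × 100% = 13.6598%.
≈ 13.7%.

13.7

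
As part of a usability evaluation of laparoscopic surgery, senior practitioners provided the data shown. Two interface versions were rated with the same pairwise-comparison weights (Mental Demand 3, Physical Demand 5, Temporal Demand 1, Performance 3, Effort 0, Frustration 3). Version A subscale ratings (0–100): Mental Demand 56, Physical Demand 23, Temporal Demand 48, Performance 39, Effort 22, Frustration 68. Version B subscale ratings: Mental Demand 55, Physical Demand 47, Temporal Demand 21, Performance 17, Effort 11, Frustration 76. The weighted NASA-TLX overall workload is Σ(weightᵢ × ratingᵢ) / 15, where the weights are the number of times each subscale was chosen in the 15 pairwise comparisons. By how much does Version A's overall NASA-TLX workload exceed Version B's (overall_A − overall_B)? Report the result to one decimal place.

Version A weighted sum = 3·56 + 5·23 + 1·48 + 3·39 + 0·22 + 3·68 = 168 + 115 + 48 + 117 + 0 + 204 = 652; overall_A = 652/15 = 43.4667.
Version B weighted sum = 3·55 + 5·47 + 1·21 + 3·17 + 0·11 + 3·76 = 165 + 235 + 21 + 51 + 0 + 228 = 700; overall_B = 700/15 = 46.6667.
Difference = 43.4667 − 46.6667 = -3.2000 ≈ -3.2.

-3.2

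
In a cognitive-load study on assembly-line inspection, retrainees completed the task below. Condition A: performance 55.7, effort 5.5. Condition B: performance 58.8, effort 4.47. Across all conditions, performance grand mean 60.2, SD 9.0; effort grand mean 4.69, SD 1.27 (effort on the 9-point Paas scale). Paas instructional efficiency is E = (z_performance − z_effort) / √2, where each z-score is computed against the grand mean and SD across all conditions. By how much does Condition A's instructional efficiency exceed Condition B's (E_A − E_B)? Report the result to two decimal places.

Condition A: z_P = (55.7 − 60.2)/9.0 = -0.5000; z_E = (5.5 − 4.69)/1.27 = 0.6378; E_A = (-0.5000 − 0.6378)/√2 = -0.8045.
Condition B: z_P = (58.8 − 60.2)/9.0 = -0.1556; z_E = (4.47 − 4.69)/1.27 = -0.1732; E_B = (-0.1556 − (-0.1732))/√2 = 0.0124.
E_A − E_B = -0.8045 − 0.0124 = -0.8169 ≈ -0.82.

-0.82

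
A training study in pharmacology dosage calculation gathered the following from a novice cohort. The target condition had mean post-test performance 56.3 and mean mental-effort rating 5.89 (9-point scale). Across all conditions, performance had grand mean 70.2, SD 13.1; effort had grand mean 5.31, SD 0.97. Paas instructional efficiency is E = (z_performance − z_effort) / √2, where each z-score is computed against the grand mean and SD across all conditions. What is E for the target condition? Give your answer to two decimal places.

-1.17

z_performance = (56.3 − 70.2) / 13.1 = -13.9000 / 13.1 = -1.0611.
z_effort = (5.89 − 5.31) / 0.97 = 0.5800 / 0.97 = 0.5979.
z_P − z_E = -1.0611 − 0.5979 = -1.6590.
E = -1.6590 / √2 = -1.6590 / 1.41421 = -1.1731 ≈ -1.17.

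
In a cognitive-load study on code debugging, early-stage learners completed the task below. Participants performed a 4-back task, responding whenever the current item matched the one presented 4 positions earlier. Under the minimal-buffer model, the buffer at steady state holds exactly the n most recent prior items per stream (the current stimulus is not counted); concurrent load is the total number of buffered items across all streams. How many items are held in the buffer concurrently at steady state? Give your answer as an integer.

The buffer holds the 4 most recent prior items.
Steady-state concurrent load = 4 items.

4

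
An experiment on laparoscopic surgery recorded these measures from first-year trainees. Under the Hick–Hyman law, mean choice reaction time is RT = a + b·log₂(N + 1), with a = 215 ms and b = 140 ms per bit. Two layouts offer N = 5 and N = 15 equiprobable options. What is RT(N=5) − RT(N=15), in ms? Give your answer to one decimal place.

RT(5) = 215 + 140·log₂(6) = 215 + 140·2.5850 = 576.9000 ms.
RT(15) = 215 + 140·log₂(16) = 215 + 140·4.0000 = 775.0000 ms.
Difference = 576.9000 − 775.0000 = -198.1000 ≈ -198.1 ms.

-198.1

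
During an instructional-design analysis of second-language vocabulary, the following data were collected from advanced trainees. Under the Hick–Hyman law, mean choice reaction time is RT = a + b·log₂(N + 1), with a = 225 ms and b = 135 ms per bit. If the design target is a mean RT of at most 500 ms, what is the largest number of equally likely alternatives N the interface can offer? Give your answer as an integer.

Set 225 + 135·log₂(N + 1) ≤ 500.
log₂(N + 1) ≤ (500 − 225) / 135 = 2.0370.
N + 1 ≤ 2^2.0370 = 4.1039.
N ≤ 3.1039, so the largest integer N is 3.

3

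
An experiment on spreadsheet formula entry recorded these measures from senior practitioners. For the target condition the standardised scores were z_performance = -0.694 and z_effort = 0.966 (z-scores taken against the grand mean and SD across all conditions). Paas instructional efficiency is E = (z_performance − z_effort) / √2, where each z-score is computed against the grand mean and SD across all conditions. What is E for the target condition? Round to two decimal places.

z_P − z_E = -0.694 − 0.966 = -1.6600.
E = -1.6600 / √2 = -1.6600 / 1.41421 = -1.1738 ≈ -1.17.

-1.17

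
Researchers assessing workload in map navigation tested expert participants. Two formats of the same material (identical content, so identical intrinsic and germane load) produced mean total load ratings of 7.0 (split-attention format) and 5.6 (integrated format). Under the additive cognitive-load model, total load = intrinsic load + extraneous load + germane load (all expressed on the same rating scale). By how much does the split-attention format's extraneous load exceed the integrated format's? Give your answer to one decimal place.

Intrinsic and germane load are equal across formats, so the difference in total load equals the difference in extraneous load.
Extraneous-load difference = 7.0 − 5.6 = 1.4.

1.4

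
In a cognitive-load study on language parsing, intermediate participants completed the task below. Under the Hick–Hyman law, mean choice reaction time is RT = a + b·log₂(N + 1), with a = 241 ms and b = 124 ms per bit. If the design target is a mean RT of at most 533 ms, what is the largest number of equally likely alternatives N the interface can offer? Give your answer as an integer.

Set 241 + 124·log₂(N + 1) ≤ 533.
log₂(N + 1) ≤ (533 − 241) / 124 = 2.3548.
N + 1 ≤ 2^2.3548 = 5.1152.
N ≤ 4.1152, so the largest integer N is 4.

4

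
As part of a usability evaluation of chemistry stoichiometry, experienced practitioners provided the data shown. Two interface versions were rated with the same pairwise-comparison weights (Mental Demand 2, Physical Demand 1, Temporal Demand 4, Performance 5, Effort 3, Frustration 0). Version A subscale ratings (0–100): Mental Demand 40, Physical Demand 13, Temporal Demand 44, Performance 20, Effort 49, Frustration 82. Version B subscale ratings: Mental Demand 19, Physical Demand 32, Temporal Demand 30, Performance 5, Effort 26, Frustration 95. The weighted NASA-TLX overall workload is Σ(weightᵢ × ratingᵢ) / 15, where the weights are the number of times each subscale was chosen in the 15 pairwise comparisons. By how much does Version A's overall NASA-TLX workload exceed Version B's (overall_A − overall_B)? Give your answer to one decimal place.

14.9

Version A weighted sum = 2·40 + 1·13 + 4·44 + 5·20 + 3·49 + 0·82 = 80 + 13 + 176 + 100 + 147 + 0 = 516; overall_A = 516/15 = 34.4000.
Version B weighted sum = 2·19 + 1·32 + 4·30 + 5·5 + 3·26 + 0·95 = 38 + 32 + 120 + 25 + 78 + 0 = 293; overall_B = 293/15 = 19.5333.
Difference = 34.4000 − 19.5333 = 14.8667 ≈ 14.9.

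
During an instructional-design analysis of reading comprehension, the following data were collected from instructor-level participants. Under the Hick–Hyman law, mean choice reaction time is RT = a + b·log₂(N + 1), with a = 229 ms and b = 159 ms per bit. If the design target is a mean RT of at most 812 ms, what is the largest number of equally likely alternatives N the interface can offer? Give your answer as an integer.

11

Set 229 + 159·log₂(N + 1) ≤ 812.
log₂(N + 1) ≤ (812 − 229) / 159 = 3.6667.
N + 1 ≤ 2^3.6667 = 12.6995.
N ≤ 11.6995, so the largest integer N is 11.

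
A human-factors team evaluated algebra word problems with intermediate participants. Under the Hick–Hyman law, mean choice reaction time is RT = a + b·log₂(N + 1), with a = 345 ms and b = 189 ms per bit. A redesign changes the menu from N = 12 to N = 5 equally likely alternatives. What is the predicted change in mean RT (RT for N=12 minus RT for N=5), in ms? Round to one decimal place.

210.8

RT(12) = 345 + 189·log₂(13) = 345 + 189·3.7004 = 1044.3756 ms.
RT(5) = 345 + 189·log₂(6) = 345 + 189·2.5850 = 833.5650 ms.
Difference = 1044.3756 − 833.5650 = 210.8106 ≈ 210.8 ms.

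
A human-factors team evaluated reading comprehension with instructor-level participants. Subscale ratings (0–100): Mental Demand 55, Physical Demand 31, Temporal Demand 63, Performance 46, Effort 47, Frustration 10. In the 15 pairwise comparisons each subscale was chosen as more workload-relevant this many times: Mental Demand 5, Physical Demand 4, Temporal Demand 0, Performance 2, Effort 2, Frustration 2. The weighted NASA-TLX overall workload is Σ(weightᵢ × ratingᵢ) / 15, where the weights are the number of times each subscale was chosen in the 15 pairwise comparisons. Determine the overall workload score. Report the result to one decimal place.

40.3

The tallies are the weights (they sum to 15).
Weighted sum = 5·55 + 4·31 + 0·63 + 2·46 + 2·47 + 2·10
            = 275 + 124 + 0 + 92 + 94 + 20 = 605.
Overall workload = 605 / 15 = 40.3333 ≈ 40.3.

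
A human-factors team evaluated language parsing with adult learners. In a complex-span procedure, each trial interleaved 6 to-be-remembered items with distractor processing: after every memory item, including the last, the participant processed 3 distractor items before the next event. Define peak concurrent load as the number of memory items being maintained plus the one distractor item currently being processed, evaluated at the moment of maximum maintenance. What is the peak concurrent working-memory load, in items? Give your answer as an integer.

7

Maintenance is greatest during the distractor(s) after memory item 6: all 6 memory items are being held.
One distractor item is concurrently being processed.
Peak concurrent load = 6 + 1 = 7 items.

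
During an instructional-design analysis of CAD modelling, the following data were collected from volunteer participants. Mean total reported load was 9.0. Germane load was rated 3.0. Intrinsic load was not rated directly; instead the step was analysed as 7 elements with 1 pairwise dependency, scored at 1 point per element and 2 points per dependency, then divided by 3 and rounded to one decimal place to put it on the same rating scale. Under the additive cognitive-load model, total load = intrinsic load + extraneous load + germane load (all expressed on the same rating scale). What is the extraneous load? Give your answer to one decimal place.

Intrinsic (element-interactivity): (7 × 1 + 1 × 2) / 3 = 9 / 3 = 3.0000 → 3.0.
extraneous load = total − intrinsic − germane
             = 9.0 − 3.0 − 3.0 = 3.0.

3.0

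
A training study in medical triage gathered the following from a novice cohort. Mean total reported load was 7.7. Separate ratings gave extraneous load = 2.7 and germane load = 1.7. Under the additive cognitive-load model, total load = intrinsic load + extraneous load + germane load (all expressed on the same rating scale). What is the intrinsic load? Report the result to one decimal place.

intrinsic load = total − extraneous − germane
             = 7.7 − 2.7 − 1.7 = 3.3.

3.3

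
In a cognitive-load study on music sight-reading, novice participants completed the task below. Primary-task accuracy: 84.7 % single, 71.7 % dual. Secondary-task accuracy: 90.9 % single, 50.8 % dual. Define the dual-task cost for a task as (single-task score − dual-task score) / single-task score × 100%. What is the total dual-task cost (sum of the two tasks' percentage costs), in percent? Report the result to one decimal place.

59.5

Primary cost = (84.7 − 71.7) / 84.7 × 100% = 15.3483%.
Secondary cost = (90.9 − 50.8) / 90.9 × 100% = 44.1144%.
Total = 15.3483% + 44.1144% = 59.4627% ≈ 59.5%.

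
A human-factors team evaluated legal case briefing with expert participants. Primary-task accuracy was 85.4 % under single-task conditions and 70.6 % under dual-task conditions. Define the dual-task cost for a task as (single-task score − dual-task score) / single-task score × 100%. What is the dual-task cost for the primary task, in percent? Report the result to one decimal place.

Cost = (85.4 − 70.6) / 85.4 × 100%
     = 14.8000 / 85.4 × 100% = 17.3302%.
≈ 17.3%.

17.3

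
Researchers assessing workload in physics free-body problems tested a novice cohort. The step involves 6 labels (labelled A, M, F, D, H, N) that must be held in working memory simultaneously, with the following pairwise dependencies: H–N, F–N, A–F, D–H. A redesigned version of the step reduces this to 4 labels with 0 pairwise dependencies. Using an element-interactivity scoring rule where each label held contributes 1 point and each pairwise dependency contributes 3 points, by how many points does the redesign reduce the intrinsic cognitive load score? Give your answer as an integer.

Original: 6 × 1 + 4 × 3 = 6 + 12 = 18.
Redesigned: 4 × 1 + 0 × 3 = 4 + 0 = 4.
Reduction = 18 − 4 = 14.

14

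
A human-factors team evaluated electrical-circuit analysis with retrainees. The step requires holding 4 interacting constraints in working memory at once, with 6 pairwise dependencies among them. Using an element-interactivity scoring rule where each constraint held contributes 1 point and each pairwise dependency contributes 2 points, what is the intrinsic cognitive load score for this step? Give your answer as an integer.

16

Element contribution: 4 × 1 = 4.
Interaction contribution: 6 × 2 = 12.
Intrinsic load = 4 + 12 = 16.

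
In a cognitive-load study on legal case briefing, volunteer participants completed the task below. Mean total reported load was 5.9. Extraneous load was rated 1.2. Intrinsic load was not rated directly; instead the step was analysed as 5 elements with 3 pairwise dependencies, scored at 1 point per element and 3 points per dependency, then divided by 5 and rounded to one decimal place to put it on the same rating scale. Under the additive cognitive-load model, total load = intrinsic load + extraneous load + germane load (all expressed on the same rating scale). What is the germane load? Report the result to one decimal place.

1.9

Intrinsic (element-interactivity): (5 × 1 + 3 × 3) / 5 = 14 / 5 = 2.8000 → 2.8.
germane load = total − intrinsic − extraneous
             = 5.9 − 2.8 − 1.2 = 1.9.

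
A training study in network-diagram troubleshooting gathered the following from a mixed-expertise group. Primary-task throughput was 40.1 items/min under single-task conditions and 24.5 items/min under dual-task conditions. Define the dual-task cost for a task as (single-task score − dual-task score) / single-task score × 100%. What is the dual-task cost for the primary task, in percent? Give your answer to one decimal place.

38.9

Cost = (40.1 − 24.5) / 40.1 × 100%
     = 15.6000 / 40.1 × 100% = 38.9027%.
≈ 38.9%.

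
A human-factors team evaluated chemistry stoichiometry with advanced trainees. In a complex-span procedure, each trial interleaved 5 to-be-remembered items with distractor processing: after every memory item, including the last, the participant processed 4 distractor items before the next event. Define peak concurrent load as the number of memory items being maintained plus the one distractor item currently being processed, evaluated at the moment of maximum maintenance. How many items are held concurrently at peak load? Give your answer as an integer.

Maintenance is greatest during the distractor(s) after memory item 5: all 5 memory items are being held.
One distractor item is concurrently being processed.
Peak concurrent load = 5 + 1 = 6 items.

6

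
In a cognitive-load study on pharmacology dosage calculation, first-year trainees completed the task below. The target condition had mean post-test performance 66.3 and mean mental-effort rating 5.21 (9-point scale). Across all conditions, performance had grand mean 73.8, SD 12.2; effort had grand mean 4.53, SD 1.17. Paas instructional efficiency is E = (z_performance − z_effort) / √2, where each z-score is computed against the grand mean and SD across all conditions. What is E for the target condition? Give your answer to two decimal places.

-0.85

z_performance = (66.3 − 73.8) / 12.2 = -7.5000 / 12.2 = -0.6148.
z_effort = (5.21 − 4.53) / 1.17 = 0.6800 / 1.17 = 0.5812.
z_P − z_E = -0.6148 − 0.5812 = -1.1960.
E = -1.1960 / √2 = -1.1960 / 1.41421 = -0.8457 ≈ -0.85.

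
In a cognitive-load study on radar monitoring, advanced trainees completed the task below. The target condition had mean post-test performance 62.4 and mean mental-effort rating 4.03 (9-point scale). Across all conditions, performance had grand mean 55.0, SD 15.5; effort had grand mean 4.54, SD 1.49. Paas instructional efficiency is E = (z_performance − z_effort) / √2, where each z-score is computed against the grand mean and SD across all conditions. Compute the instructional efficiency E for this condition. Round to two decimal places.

z_performance = (62.4 − 55.0) / 15.5 = 7.4000 / 15.5 = 0.4774.
z_effort = (4.03 − 4.54) / 1.49 = -0.5100 / 1.49 = -0.3423.
z_P − z_E = 0.4774 − (-0.3423) = 0.8197.
E = 0.8197 / √2 = 0.8197 / 1.41421 = 0.5796 ≈ 0.58.

0.58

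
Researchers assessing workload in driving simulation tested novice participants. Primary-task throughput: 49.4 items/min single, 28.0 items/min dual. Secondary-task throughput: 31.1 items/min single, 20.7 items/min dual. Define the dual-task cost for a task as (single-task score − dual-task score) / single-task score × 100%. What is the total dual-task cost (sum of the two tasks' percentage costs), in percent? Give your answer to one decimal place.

76.8

Primary cost = (49.4 − 28.0) / 49.4 × 100% = 43.3198%.
Secondary cost = (31.1 − 20.7) / 31.1 × 100% = 33.4405%.
Total = 43.3198% + 33.4405% = 76.7603% ≈ 76.8%.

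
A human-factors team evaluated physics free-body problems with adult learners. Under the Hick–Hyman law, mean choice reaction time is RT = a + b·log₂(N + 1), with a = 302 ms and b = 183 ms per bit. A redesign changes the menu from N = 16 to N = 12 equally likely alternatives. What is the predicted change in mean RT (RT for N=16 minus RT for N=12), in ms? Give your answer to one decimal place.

70.8

RT(16) = 302 + 183·log₂(17) = 302 + 183·4.0875 = 1050.0125 ms.
RT(12) = 302 + 183·log₂(13) = 302 + 183·3.7004 = 979.1732 ms.
Difference = 1050.0125 − 979.1732 = 70.8393 ≈ 70.8 ms.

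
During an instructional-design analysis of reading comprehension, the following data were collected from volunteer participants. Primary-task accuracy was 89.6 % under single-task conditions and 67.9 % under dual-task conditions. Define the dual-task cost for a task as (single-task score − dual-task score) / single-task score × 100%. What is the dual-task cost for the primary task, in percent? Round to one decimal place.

24.2

Cost = (89.6 − 67.9) / 89.6 × 100%
     = 21.7000 / 89.6 × 100% = 24.2187%.
≈ 24.2%.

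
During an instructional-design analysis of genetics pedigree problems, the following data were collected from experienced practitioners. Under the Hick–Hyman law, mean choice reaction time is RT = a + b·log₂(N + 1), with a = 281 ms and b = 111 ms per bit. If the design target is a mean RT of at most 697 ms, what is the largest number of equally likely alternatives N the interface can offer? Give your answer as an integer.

Set 281 + 111·log₂(N + 1) ≤ 697.
log₂(N + 1) ≤ (697 − 281) / 111 = 3.7477.
N + 1 ≤ 2^3.7477 = 13.4329.
N ≤ 12.4329, so the largest integer N is 12.

12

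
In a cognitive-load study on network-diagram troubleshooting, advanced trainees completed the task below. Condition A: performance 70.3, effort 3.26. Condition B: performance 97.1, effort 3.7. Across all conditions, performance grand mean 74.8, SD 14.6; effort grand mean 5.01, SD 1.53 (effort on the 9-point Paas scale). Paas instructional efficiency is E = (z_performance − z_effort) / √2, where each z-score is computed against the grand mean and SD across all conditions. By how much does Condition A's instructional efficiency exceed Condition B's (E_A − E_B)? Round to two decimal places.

Condition A: z_P = (70.3 − 74.8)/14.6 = -0.3082; z_E = (3.26 − 5.01)/1.53 = -1.1438; E_A = (-0.3082 − (-1.1438))/√2 = 0.5909.
Condition B: z_P = (97.1 − 74.8)/14.6 = 1.5274; z_E = (3.7 − 5.01)/1.53 = -0.8562; E_B = (1.5274 − (-0.8562))/√2 = 1.6855.
E_A − E_B = 0.5909 − 1.6855 = -1.0946 ≈ -1.09.

-1.09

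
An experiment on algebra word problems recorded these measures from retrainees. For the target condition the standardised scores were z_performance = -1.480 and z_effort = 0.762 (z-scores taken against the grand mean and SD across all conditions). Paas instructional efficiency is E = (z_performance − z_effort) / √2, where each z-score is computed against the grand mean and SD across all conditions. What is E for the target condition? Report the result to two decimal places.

z_P − z_E = -1.480 − 0.762 = -2.2420.
E = -2.2420 / √2 = -2.2420 / 1.41421 = -1.5853 ≈ -1.59.

-1.59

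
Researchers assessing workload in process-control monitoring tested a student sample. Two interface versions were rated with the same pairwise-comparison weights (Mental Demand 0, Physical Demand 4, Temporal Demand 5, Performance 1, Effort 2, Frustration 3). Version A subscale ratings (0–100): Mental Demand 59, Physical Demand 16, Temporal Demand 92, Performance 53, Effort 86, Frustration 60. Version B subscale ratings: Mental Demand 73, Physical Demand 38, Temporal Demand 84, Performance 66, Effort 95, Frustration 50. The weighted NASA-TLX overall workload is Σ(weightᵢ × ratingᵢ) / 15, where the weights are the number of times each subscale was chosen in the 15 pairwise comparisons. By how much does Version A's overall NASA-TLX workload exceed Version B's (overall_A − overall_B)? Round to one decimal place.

Version A weighted sum = 0·59 + 4·16 + 5·92 + 1·53 + 2·86 + 3·60 = 0 + 64 + 460 + 53 + 172 + 180 = 929; overall_A = 929/15 = 61.9333.
Version B weighted sum = 0·73 + 4·38 + 5·84 + 1·66 + 2·95 + 3·50 = 0 + 152 + 420 + 66 + 190 + 150 = 978; overall_B = 978/15 = 65.2000.
Difference = 61.9333 − 65.2000 = -3.2667 ≈ -3.3.

-3.3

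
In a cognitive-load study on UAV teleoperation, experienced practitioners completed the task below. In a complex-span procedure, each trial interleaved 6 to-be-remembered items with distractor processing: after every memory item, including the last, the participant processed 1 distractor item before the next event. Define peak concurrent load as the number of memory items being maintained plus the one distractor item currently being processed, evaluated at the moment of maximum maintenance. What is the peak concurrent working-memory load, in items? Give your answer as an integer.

Maintenance is greatest during the distractor(s) after memory item 6: all 6 memory items are being held.
One distractor item is concurrently being processed.
Peak concurrent load = 6 + 1 = 7 items.

7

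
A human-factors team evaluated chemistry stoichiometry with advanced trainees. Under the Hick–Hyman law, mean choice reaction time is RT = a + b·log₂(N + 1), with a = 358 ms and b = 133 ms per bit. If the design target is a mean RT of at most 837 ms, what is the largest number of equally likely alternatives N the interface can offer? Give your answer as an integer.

11

Set 358 + 133·log₂(N + 1) ≤ 837.
log₂(N + 1) ≤ (837 − 358) / 133 = 3.6015.
N + 1 ≤ 2^3.6015 = 12.1383.
N ≤ 11.1383, so the largest integer N is 11.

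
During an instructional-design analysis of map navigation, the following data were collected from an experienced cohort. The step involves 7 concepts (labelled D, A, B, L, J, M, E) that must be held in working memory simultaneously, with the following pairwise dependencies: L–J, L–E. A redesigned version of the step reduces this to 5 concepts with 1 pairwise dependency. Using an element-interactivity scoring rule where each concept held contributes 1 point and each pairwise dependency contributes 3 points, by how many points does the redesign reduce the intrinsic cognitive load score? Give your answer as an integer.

5

Original: 7 × 1 + 2 × 3 = 7 + 6 = 13.
Redesigned: 5 × 1 + 1 × 3 = 5 + 3 = 8.
Reduction = 13 − 8 = 5.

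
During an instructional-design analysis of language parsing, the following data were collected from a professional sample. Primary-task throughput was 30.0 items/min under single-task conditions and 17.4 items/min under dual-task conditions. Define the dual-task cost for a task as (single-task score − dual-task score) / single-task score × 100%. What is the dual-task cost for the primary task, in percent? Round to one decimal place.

42.0

Cost = (30.0 − 17.4) / 30.0 × 100%
     = 12.6000 / 30.0 × 100% = 42.0000%.
≈ 42.0%.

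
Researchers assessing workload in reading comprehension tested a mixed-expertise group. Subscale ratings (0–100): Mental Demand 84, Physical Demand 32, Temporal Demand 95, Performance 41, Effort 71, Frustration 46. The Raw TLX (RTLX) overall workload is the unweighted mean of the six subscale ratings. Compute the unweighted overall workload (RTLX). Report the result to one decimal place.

Sum of ratings = 84 + 32 + 95 + 41 + 71 + 46 = 369.
RTLX = 369 / 6 = 61.5000 ≈ 61.5.

61.5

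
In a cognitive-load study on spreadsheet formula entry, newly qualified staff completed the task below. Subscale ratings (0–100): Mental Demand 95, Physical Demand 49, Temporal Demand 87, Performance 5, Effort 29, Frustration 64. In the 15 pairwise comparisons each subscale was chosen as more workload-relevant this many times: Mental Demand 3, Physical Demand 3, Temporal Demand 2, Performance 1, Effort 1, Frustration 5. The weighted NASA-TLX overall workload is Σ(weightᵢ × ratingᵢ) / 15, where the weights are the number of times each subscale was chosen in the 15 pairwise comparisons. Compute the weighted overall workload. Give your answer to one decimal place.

64.0

The tallies are the weights (they sum to 15).
Weighted sum = 3·95 + 3·49 + 2·87 + 1·5 + 1·29 + 5·64
            = 285 + 147 + 174 + 5 + 29 + 320 = 960.
Overall workload = 960 / 15 = 64.0000 ≈ 64.0.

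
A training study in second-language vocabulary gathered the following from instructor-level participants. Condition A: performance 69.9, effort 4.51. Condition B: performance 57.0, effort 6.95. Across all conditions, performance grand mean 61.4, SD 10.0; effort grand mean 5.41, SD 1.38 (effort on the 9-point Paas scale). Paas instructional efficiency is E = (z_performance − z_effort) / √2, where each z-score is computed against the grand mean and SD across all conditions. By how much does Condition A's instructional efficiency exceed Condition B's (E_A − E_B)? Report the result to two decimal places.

Condition A: z_P = (69.9 − 61.4)/10.0 = 0.8500; z_E = (4.51 − 5.41)/1.38 = -0.6522; E_A = (0.8500 − (-0.6522))/√2 = 1.0622.
Condition B: z_P = (57.0 − 61.4)/10.0 = -0.4400; z_E = (6.95 − 5.41)/1.38 = 1.1159; E_B = (-0.4400 − 1.1159)/√2 = -1.1002.
E_A − E_B = 1.0622 − (-1.1002) = 2.1624 ≈ 2.16.

2.16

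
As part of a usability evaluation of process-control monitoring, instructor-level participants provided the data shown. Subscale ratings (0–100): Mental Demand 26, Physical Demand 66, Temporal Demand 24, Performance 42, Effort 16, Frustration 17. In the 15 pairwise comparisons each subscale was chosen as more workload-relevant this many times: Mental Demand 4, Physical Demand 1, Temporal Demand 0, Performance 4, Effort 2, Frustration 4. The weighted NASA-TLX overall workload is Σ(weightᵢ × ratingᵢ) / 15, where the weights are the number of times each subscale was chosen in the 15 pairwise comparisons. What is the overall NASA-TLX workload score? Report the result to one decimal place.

The tallies are the weights (they sum to 15).
Weighted sum = 4·26 + 1·66 + 0·24 + 4·42 + 2·16 + 4·17
            = 104 + 66 + 0 + 168 + 32 + 68 = 438.
Overall workload = 438 / 15 = 29.2000 ≈ 29.2.

29.2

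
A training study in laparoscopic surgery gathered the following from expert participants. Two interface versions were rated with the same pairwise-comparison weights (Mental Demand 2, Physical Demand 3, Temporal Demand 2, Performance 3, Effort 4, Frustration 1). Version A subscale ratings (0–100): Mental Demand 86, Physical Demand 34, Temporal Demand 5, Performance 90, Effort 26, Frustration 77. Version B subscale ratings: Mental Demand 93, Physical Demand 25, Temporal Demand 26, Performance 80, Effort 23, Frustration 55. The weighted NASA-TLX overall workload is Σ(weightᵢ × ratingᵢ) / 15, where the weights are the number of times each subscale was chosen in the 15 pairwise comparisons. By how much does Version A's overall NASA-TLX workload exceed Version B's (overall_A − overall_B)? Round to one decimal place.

2.3

Version A weighted sum = 2·86 + 3·34 + 2·5 + 3·90 + 4·26 + 1·77 = 172 + 102 + 10 + 270 + 104 + 77 = 735; overall_A = 735/15 = 49.0000.
Version B weighted sum = 2·93 + 3·25 + 2·26 + 3·80 + 4·23 + 1·55 = 186 + 75 + 52 + 240 + 92 + 55 = 700; overall_B = 700/15 = 46.6667.
Difference = 49.0000 − 46.6667 = 2.3333 ≈ 2.3.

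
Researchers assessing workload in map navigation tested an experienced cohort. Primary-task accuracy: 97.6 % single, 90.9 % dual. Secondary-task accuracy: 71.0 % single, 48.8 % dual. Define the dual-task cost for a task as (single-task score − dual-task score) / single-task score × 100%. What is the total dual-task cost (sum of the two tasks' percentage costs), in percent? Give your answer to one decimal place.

38.1

Primary cost = (97.6 − 90.9) / 97.6 × 100% = 6.8648%.
Secondary cost = (71.0 − 48.8) / 71.0 × 100% = 31.2676%.
Total = 6.8648% + 31.2676% = 38.1324% ≈ 38.1%.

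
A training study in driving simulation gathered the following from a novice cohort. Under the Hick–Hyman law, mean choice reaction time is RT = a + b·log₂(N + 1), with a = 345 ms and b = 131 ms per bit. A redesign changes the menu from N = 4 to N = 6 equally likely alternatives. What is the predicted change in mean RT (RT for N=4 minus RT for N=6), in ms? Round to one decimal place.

-63.6

RT(4) = 345 + 131·log₂(5) = 345 + 131·2.3219 = 649.1689 ms.
RT(6) = 345 + 131·log₂(7) = 345 + 131·2.8074 = 712.7694 ms.
Difference = 649.1689 − 712.7694 = -63.6005 ≈ -63.6 ms.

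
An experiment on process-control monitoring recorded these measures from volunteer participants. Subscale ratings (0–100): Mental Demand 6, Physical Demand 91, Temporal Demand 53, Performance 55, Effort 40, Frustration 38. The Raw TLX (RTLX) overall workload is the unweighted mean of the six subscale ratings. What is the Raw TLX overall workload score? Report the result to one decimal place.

Sum of ratings = 6 + 91 + 53 + 55 + 40 + 38 = 283.
RTLX = 283 / 6 = 47.1667 ≈ 47.2.

47.2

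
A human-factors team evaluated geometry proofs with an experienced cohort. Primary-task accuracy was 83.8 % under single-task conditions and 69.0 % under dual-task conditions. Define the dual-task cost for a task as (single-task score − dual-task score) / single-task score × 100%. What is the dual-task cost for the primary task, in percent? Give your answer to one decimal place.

Cost = (83.8 − 69.0) / 83.8 × 100%
     = 14.8000 / 83.8 × 100% = 17.6611%.
≈ 17.7%.

17.7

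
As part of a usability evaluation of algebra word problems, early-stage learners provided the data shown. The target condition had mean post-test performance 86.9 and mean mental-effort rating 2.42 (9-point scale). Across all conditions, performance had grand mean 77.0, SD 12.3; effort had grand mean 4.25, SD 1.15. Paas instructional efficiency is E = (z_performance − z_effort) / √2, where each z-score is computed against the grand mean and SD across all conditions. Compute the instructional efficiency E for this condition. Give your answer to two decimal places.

1.69

z_performance = (86.9 − 77.0) / 12.3 = 9.9000 / 12.3 = 0.8049.
z_effort = (2.42 − 4.25) / 1.15 = -1.8300 / 1.15 = -1.5913.
z_P − z_E = 0.8049 − (-1.5913) = 2.3962.
E = 2.3962 / √2 = 2.3962 / 1.41421 = 1.6944 ≈ 1.69.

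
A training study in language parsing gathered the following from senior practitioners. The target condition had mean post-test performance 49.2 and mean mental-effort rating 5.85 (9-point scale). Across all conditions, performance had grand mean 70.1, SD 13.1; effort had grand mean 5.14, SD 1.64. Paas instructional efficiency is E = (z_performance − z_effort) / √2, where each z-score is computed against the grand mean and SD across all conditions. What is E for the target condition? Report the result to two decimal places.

-1.43

z_performance = (49.2 − 70.1) / 13.1 = -20.9000 / 13.1 = -1.5954.
z_effort = (5.85 − 5.14) / 1.64 = 0.7100 / 1.64 = 0.4329.
z_P − z_E = -1.5954 − 0.4329 = -2.0283.
E = -2.0283 / √2 = -2.0283 / 1.41421 = -1.4342 ≈ -1.43.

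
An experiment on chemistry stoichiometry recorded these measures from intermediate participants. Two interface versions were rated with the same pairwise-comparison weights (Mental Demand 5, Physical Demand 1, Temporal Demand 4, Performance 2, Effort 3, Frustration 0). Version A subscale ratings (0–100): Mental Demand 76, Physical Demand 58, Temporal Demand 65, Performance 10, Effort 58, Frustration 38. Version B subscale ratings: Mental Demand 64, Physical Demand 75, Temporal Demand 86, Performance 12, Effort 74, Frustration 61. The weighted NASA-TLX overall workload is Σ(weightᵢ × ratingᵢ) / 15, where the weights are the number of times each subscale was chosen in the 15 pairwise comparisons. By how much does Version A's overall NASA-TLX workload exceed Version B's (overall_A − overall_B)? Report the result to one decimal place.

-6.2

Version A weighted sum = 5·76 + 1·58 + 4·65 + 2·10 + 3·58 + 0·38 = 380 + 58 + 260 + 20 + 174 + 0 = 892; overall_A = 892/15 = 59.4667.
Version B weighted sum = 5·64 + 1·75 + 4·86 + 2·12 + 3·74 + 0·61 = 320 + 75 + 344 + 24 + 222 + 0 = 985; overall_B = 985/15 = 65.6667.
Difference = 59.4667 − 65.6667 = -6.2000 ≈ -6.2.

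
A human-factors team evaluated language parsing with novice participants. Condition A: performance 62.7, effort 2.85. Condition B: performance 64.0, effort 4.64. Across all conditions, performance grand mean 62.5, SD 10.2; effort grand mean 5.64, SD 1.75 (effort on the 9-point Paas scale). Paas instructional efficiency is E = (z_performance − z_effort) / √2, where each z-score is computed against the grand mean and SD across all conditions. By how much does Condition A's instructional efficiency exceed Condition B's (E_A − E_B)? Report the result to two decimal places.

Condition A: z_P = (62.7 − 62.5)/10.2 = 0.0196; z_E = (2.85 − 5.64)/1.75 = -1.5943; E_A = (0.0196 − (-1.5943))/√2 = 1.1412.
Condition B: z_P = (64.0 − 62.5)/10.2 = 0.1471; z_E = (4.64 − 5.64)/1.75 = -0.5714; E_B = (0.1471 − (-0.5714))/√2 = 0.5081.
E_A − E_B = 1.1412 − 0.5081 = 0.6331 ≈ 0.63.

0.63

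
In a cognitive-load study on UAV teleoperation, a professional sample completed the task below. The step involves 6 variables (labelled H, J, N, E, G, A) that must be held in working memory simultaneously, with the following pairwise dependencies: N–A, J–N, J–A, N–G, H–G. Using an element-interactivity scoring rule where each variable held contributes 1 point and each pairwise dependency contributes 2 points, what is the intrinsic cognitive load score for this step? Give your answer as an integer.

16

Count of variables held simultaneously: 6.
Count of pairwise dependencies listed: 5.
Element contribution: 6 × 1 = 6.
Interaction contribution: 5 × 2 = 10.
Intrinsic load = 6 + 10 = 16.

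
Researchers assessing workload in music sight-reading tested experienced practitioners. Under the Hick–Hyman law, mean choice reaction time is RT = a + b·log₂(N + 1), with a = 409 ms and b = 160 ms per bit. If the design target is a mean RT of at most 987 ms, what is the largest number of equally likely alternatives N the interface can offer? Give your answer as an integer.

Set 409 + 160·log₂(N + 1) ≤ 987.
log₂(N + 1) ≤ (987 − 409) / 160 = 3.6125.
N + 1 ≤ 2^3.6125 = 12.2313.
N ≤ 11.2313, so the largest integer N is 11.

11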